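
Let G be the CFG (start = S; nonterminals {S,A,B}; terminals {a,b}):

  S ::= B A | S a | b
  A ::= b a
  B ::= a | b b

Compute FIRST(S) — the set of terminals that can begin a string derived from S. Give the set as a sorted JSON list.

FIRST sets, iterate to fixpoint:
round 1:
  A via A→b a: +{b}
  B via B→a: +{a}
  B via B→b b: +{b}
  S via S→B A: +{a,b}
  FIRST(S)={a,b}  FIRST(A)={b}  FIRST(B)={a,b}
round 2: (no change)
  FIRST(S)={a,b}  FIRST(A)={b}  FIRST(B)={a,b}

FIRST(S) = ["a", "b"]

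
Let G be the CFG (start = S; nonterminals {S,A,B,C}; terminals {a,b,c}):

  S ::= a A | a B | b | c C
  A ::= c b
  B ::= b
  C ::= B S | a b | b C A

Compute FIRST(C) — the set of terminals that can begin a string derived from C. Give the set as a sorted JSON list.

FIRST iteration:
[1]
  A via A→c b: +{c}
  B via B→b: +{b}
  C via C→B S: +{b}
  C via C→a b: +{a}
  S via S→a A: +{a}
  S via S→b: +{b}
  S via S→c C: +{c}
  FIRST(S)={a,b,c}  FIRST(A)={c}  FIRST(B)={b}  FIRST(C)={a,b}
[2] done
  FIRST(S)={a,b,c}  FIRST(A)={c}  FIRST(B)={b}  FIRST(C)={a,b}

FIRST(C) = ["a", "b"]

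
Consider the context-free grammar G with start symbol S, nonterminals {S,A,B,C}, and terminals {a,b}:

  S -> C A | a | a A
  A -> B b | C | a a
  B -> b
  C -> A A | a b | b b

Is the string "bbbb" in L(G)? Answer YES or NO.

Convert to CNF:
  S -> C A | T1 A | a
  A -> A A | B T0 | T0 T0 | T1 T0 | T1 T1
  B -> b
  C -> A A | T0 T0 | T1 T0
  T0 -> b
  T1 -> a

CYK table (by increasing span):
  T[0,0] 'b' = {B,T0}  orig:{B}
  T[1,1] 'b' = {B,T0}  orig:{B}
  T[2,2] 'b' = {B,T0}  orig:{B}
  T[3,3] 'b' = {B,T0}  orig:{B}
  T[0,1] 'bb' = {A,C}
  T[1,2] 'bb' = {A,C}
  T[2,3] 'bb' = {A,C}
  T[0,2] 'bbb' = ∅
  T[1,3] 'bbb' = ∅
  T[0,3] 'bbbb' = {A,C,S}

S ∈ T[0,3] ⇒ YES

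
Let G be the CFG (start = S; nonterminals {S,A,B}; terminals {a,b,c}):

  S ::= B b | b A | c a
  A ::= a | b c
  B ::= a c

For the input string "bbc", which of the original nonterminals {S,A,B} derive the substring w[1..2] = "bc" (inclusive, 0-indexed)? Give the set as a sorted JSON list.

Convert to CNF:
  S -> B T0 | T0 A | T1 T2
  A -> T0 T1 | a
  B -> T2 T1
  T0 -> b
  T1 -> c
  T2 -> a

Fill CYK table bottom-up (cells [i..j] with 1 ≤ i ≤ j ≤ 2 only):
  T[1,1] 'b' = {T0}  orig:{}
  T[2,2] 'c' = {T1}  orig:{}
  T[1,2] 'bc' = {A}

Original NTs in T[1,2] deriving "bc": ["A"]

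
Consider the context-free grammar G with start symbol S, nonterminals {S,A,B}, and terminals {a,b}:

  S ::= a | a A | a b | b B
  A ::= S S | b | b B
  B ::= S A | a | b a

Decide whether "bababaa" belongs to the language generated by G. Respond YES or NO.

Convert to CNF:
  S -> T0 B | T1 A | T1 T0 | a
  A -> S S | T0 B | b
  B -> S A | T0 T1 | a
  T0 -> b
  T1 -> a

CYK fill:
  T[0,0] 'b' = {A,T0}  orig:{A}
  T[1,1] 'a' = {B,S,T1}  orig:{B,S}
  T[2,2] 'b' = {A,T0}  orig:{A}
  T[3,3] 'a' = {B,S,T1}  orig:{B,S}
  T[4,4] 'b' = {A,T0}  orig:{A}
  T[5,5] 'a' = {B,S,T1}  orig:{B,S}
  T[6,6] 'a' = {B,S,T1}  orig:{B,S}
  T[0,1] 'ba' = {A,B,S}
  T[1,2] 'ab' = {B,S}
  T[2,3] 'ba' = {A,B,S}
  T[3,4] 'ab' = {B,S}
  T[4,5] 'ba' = {A,B,S}
  T[5,6] 'aa' = {A}
  T[0,2] 'bab' = {A,B,S}
  T[1,3] 'aba' = {A,B,S}
  T[2,4] 'bab' = {A,B,S}
  T[3,5] 'aba' = {A,B,S}
  T[4,6] 'baa' = {A}
  T[0,3] 'baba' = {A,B,S}
  T[1,4] 'abab' = {A,B,S}
  T[2,5] 'baba' = {A,B,S}
  T[3,6] 'abaa' = {A,B,S}
  T[0,4] 'babab' = {A,B,S}
  T[1,5] 'ababa' = {A,B,S}
  T[2,6] 'babaa' = {A,B,S}
  T[0,5] 'bababa' = {A,B,S}
  T[1,6] 'ababaa' = {A,B,S}
  T[0,6] 'bababaa' = {A,B,S}

S ∈ T[0,6] ⇒ YES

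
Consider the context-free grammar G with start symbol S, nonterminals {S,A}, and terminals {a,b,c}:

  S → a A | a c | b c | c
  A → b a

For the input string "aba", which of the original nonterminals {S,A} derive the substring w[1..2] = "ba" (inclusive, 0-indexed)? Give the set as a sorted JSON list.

Convert to CNF:
  S -> T0 T2 | T1 A | T1 T2 | c
  A -> T0 T1
  T0 -> b
  T1 -> a
  T2 -> c

Fill CYK table bottom-up (cells [i..j] with 1 ≤ i ≤ j ≤ 2 only):
  [1..1]={T0}  "b"  orig:{}
  [2..2]={T1}  "a"  orig:{}
  [1..2]={A}  "ba"

Original NTs in T[1,2] deriving "ba": ["A"]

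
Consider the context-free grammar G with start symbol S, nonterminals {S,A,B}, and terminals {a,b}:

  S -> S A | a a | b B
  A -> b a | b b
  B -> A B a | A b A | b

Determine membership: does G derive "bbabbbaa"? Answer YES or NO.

Convert to CNF:
  S -> S A | T0 B | T1 T1
  A -> T0 T0 | T0 T1
  B -> A X2 | A X3 | b
  T0 -> b
  T1 -> a
  X2 -> B T1
  X3 -> T0 A

Fill CYK table bottom-up:
  T[0,0] 'b' = {B,T0}  orig:{B}
  T[1,1] 'b' = {B,T0}  orig:{B}
  T[2,2] 'a' = {T1}  orig:{}
  T[3,3] 'b' = {B,T0}  orig:{B}
  T[4,4] 'b' = {B,T0}  orig:{B}
  T[5,5] 'b' = {B,T0}  orig:{B}
  T[6,6] 'a' = {T1}  orig:{}
  T[7,7] 'a' = {T1}  orig:{}
  T[0,1] 'bb' = {A,S}
  T[1,2] 'ba' = {A,X2}  orig:{A}
  T[2,3] 'ab' = ∅
  T[3,4] 'bb' = {A,S}
  T[4,5] 'bb' = {A,S}
  T[5,6] 'ba' = {A,X2}  orig:{A}
  T[6,7] 'aa' = {S}
  T[0,2] 'bba' = {X3}  orig:{}
  T[1,3] 'bab' = ∅
  T[2,4] 'abb' = ∅
  T[3,5] 'bbb' = {X3}  orig:{}
  T[4,6] 'bba' = {X3}  orig:{}
  T[5,7] 'baa' = ∅
  T[0,3] 'bbab' = ∅
  T[1,4] 'babb' = ∅
  T[2,5] 'abbb' = ∅
  T[3,6] 'bbba' = {B,S}
  T[4,7] 'bbaa' = ∅
  T[0,4] 'bbabb' = ∅
  T[1,5] 'babbb' = {B}
  T[2,6] 'abbba' = ∅
  T[3,7] 'bbbaa' = {X2}  orig:{}
  T[0,5] 'bbabbb' = {S}
  T[1,6] 'babbba' = {X2}  orig:{}
  T[2,7] 'abbbaa' = ∅
  T[0,6] 'bbabbba' = ∅
  T[1,7] 'babbbaa' = {B}
  T[0,7] 'bbabbbaa' = {S}

S ∈ T[0,7] ⇒ YES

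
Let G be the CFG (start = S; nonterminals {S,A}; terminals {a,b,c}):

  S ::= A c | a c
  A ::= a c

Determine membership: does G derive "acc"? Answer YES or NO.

CNF form of G:
  S -> A T1 | T0 T1
  A -> T0 T1
  T0 -> a
  T1 -> c

Fill CYK table bottom-up:
  cell(0,0) a: {T0}  orig:{}
  cell(1,1) c: {T1}  orig:{}
  cell(2,2) c: {T1}  orig:{}
  cell(0,1) ac: {A,S}
  cell(1,2) cc: ∅
  cell(0,2) acc: {S}

S ∈ T[0,2] ⇒ YES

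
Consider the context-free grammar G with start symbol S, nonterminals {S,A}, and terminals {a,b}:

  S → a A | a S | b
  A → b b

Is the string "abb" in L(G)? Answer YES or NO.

CNF form of G:
  S -> T1 A | T1 S | b
  A -> T0 T0
  T0 -> b
  T1 -> a

CYK table (by increasing span):
  [0..0]={T1}  "a"  orig:{}
  [1..1]={S,T0}  "b"  orig:{S}
  [2..2]={S,T0}  "b"  orig:{S}
  [0..1]={S}  "ab"
  [1..2]={A}  "bb"
  [0..2]={S}  "abb"

S ∈ T[0,2] ⇒ YES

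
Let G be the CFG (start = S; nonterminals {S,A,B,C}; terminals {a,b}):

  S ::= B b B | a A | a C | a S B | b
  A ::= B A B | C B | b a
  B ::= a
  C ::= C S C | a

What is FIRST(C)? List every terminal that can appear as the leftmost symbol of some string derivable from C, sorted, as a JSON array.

FIRST sets, iterate to fixpoint:
[1]
  A via A→b a: +{b}
  B via B→a: +{a}
  C via C→a: +{a}
  S via S→B b B: +{a}
  S via S→b: +{b}
  FIRST[S]={a,b}  FIRST[A]={b}  FIRST[B]={a}  FIRST[C]={a}
[2]
  A via A→B A B: +{a}
  FIRST[S]={a,b}  FIRST[A]={a,b}  FIRST[B]={a}  FIRST[C]={a}
[3] (no change)
  FIRST[S]={a,b}  FIRST[A]={a,b}  FIRST[B]={a}  FIRST[C]={a}

FIRST(C) = ["a"]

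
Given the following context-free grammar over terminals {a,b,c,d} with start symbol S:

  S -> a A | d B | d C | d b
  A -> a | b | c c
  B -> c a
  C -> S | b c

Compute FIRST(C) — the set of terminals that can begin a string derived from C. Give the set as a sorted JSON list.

FIRST iteration:
iter 1:
  A via A→a: +{a}
  A via A→b: +{b}
  A via A→c c: +{c}
  B via B→c a: +{c}
  C via C→b c: +{b}
  S via S→a A: +{a}
  S via S→d B: +{d}
  FIRST[S]={a,d}  FIRST[A]={a,b,c}  FIRST[B]={c}  FIRST[C]={b}
iter 2:
  C via C→S: +{a,d}
  FIRST[S]={a,d}  FIRST[A]={a,b,c}  FIRST[B]={c}  FIRST[C]={a,b,d}
iter 3: — fixpoint
  FIRST[S]={a,d}  FIRST[A]={a,b,c}  FIRST[B]={c}  FIRST[C]={a,b,d}

FIRST(C) = ["a", "b", "d"]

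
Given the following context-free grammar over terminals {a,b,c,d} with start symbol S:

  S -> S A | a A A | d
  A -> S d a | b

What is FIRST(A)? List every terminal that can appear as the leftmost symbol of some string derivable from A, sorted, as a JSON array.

FIRST iteration:
[1]
  A via A→b: +{b}
  S via S→a A A: +{a}
  S via S→d: +{d}
  FIRST(S)={a,d}  FIRST(A)={b}
[2]
  A via A→S d a: +{a,d}
  FIRST(S)={a,d}  FIRST(A)={a,b,d}
[3] (no change)
  FIRST(S)={a,d}  FIRST(A)={a,b,d}

FIRST(A) = ["a", "b", "d"]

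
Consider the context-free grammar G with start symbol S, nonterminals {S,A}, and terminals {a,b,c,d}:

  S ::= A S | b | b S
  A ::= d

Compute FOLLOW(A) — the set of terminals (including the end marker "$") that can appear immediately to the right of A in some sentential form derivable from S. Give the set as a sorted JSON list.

Compute FIRST by fixpoint:
[1]
  A via A→d: +{d}
  S via S→A S: +{d}
  S via S→b: +{b}
  S: {b,d}  A: {d}
[2] — fixpoint
  S: {b,d}  A: {d}

Compute FOLLOW by fixpoint:
FOLLOW(S) := {$}
iter 1:
  S→A S: FOLLOW(A) ⊇ FIRST(S) = {b,d}; new: +{b,d}
  FOLLOW[S]={$}  FOLLOW[A]={b,d}
iter 2: — fixpoint
  FOLLOW[S]={$}  FOLLOW[A]={b,d}

FOLLOW(A) = ["b", "d"]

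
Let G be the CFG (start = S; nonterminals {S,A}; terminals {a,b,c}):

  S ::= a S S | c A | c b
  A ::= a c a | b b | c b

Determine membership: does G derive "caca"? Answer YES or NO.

CNF form of G:
  S -> T0 X4 | T1 A | T1 T2
  A -> T0 X3 | T1 T2 | T2 T2
  T0 -> a
  T1 -> c
  T2 -> b
  X3 -> T1 T0
  X4 -> S S

CYK table (by increasing span):
  [0..0]={T1}  "c"  orig:{}
  [1..1]={T0}  "a"  orig:{}
  [2..2]={T1}  "c"  orig:{}
  [3..3]={T0}  "a"  orig:{}
  [0..1]={X3}  "ca"  orig:{}
  [1..2]=∅  "ac"
  [2..3]={X3}  "ca"  orig:{}
  [0..2]=∅  "cac"
  [1..3]={A}  "aca"
  [0..3]={S}  "caca"

S ∈ T[0,3] ⇒ YES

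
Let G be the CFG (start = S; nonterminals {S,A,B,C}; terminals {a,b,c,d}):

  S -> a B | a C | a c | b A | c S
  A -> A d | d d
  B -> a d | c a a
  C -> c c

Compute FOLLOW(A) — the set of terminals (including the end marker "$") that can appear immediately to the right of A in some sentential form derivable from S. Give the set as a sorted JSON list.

FIRST iteration:
round 1:
  A via A→d d: +{d}
  B via B→a d: +{a}
  B via B→c a a: +{c}
  C via C→c c: +{c}
  S via S→a B: +{a}
  S via S→b A: +{b}
  S via S→c S: +{c}
  S: {a,b,c}  A: {d}  B: {a,c}  C: {c}
round 2: — fixpoint
  S: {a,b,c}  A: {d}  B: {a,c}  C: {c}

FOLLOW sets:
FOLLOW(S) := {$}
pass 1:
  A→A d: FOLLOW(A) ⊇ FIRST(d) = {d}; new: +{d}
  S→a B: FOLLOW(B) ⊇ FOLLOW(S) ⊇ {$}; new: +{$}
  S→a C: FOLLOW(C) ⊇ FOLLOW(S) ⊇ {$}; new: +{$}
  S→b A: FOLLOW(A) ⊇ FOLLOW(S) ⊇ {$}; new: +{$}
  S: {$}  A: {$,d}  B: {$}  C: {$}
pass 2: (no change)
  S: {$}  A: {$,d}  B: {$}  C: {$}

FOLLOW(A) = ["$", "d"]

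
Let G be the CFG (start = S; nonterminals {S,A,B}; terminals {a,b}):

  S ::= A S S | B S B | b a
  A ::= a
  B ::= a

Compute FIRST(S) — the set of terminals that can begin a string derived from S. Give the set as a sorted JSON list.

Compute FIRST by fixpoint:
[1]
  A via A→a: +{a}
  B via B→a: +{a}
  S via S→A S S: +{a}
  S via S→b a: +{b}
  FIRST[S]={a,b}  FIRST[A]={a}  FIRST[B]={a}
[2] done
  FIRST[S]={a,b}  FIRST[A]={a}  FIRST[B]={a}

FIRST(S) = ["a", "b"]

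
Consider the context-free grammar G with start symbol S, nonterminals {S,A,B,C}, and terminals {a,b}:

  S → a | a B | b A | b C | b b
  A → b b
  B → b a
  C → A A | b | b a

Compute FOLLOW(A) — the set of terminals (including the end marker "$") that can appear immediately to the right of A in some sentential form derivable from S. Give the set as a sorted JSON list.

FIRST iteration:
iter 1:
  A via A→b b: +{b}
  B via B→b a: +{b}
  C via C→A A: +{b}
  S via S→a: +{a}
  S via S→b A: +{b}
  S: {a,b}  A: {b}  B: {b}  C: {b}
iter 2: — fixpoint
  S: {a,b}  A: {b}  B: {b}  C: {b}

Compute FOLLOW by fixpoint:
seed FOLLOW(S) with $
round 1:
  C→A A: FOLLOW(A) ⊇ FIRST(A) = {b}; new: +{b}
  S→a B: FOLLOW(B) ⊇ FOLLOW(S) ⊇ {$}; new: +{$}
  S→b A: FOLLOW(A) ⊇ FOLLOW(S) ⊇ {$}; new: +{$}
  S→b C: FOLLOW(C) ⊇ FOLLOW(S) ⊇ {$}; new: +{$}
  FOLLOW[S]={$}  FOLLOW[A]={$,b}  FOLLOW[B]={$}  FOLLOW[C]={$}
round 2: — fixpoint
  FOLLOW[S]={$}  FOLLOW[A]={$,b}  FOLLOW[B]={$}  FOLLOW[C]={$}

FOLLOW(A) = ["$", "b"]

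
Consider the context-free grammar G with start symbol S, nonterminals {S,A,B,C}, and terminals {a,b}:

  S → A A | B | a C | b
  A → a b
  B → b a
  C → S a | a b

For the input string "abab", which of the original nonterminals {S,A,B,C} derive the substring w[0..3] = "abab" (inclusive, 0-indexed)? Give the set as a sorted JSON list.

Convert to CNF:
  S -> A A | T0 C | T1 T0 | b
  A -> T0 T1
  B -> T1 T0
  C -> S T0 | T0 T1
  T0 -> a
  T1 -> b

Fill CYK table bottom-up (cells [i..j] with 0 ≤ i ≤ j ≤ 3 only):
  T[0,0] 'a' = {T0}  orig:{}
  T[1,1] 'b' = {S,T1}  orig:{S}
  T[2,2] 'a' = {T0}  orig:{}
  T[3,3] 'b' = {S,T1}  orig:{S}
  T[0,1] 'ab' = {A,C}
  T[1,2] 'ba' = {B,C,S}
  T[2,3] 'ab' = {A,C}
  T[0,2] 'aba' = {S}
  T[1,3] 'bab' = ∅
  T[0,3] 'abab' = {S}

Original NTs in T[0,3] deriving "abab": ["S"]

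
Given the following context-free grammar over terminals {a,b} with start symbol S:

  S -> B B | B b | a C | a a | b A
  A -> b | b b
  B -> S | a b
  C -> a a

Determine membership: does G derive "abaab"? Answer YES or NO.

CNF form of G:
  S -> B B | B T0 | T0 A | T1 C | T1 T1
  A -> T0 T0 | b
  B -> B B | B T0 | T0 A | T1 C | T1 T0 | T1 T1
  C -> T1 T1
  T0 -> b
  T1 -> a

CYK table (by increasing span):
  [0..0]={T1}  "a"  orig:{}
  [1..1]={A,T0}  "b"  orig:{A}
  [2..2]={T1}  "a"  orig:{}
  [3..3]={T1}  "a"  orig:{}
  [4..4]={A,T0}  "b"  orig:{A}
  [0..1]={B}  "ab"
  [1..2]=∅  "ba"
  [2..3]={B,C,S}  "aa"
  [3..4]={B}  "ab"
  [0..2]=∅  "aba"
  [1..3]=∅  "baa"
  [2..4]={B,S}  "aab"
  [0..3]={B,S}  "abaa"
  [1..4]=∅  "baab"
  [0..4]={B,S}  "abaab"

S ∈ T[0,4] ⇒ YES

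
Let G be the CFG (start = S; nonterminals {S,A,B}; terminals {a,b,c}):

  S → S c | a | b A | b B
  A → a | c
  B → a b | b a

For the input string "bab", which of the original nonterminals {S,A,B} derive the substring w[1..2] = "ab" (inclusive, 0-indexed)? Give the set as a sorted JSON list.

Convert to CNF:
  S -> S T2 | T1 A | T1 B | a
  A -> a | c
  B -> T0 T1 | T1 T0
  T0 -> a
  T1 -> b
  T2 -> c

CYK fill, restricted to cells inside w[1..2]:
  cell(1,1) a: {A,S,T0}  orig:{A,S}
  cell(2,2) b: {T1}  orig:{}
  cell(1,2) ab: {B}

Original NTs in T[1,2] deriving "ab": ["B"]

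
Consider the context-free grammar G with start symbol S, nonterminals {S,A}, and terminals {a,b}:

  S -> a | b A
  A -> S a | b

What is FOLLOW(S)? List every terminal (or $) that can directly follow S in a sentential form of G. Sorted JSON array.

FIRST sets, iterate to fixpoint:
iter 1:
  A via A→b: +{b}
  S via S→a: +{a}
  S via S→b A: +{b}
  FIRST[S]={a,b}  FIRST[A]={b}
iter 2:
  A via A→S a: +{a}
  FIRST[S]={a,b}  FIRST[A]={a,b}
iter 3: — fixpoint
  FIRST[S]={a,b}  FIRST[A]={a,b}

FOLLOW iteration:
FOLLOW(S) := {$}
pass 1:
  A→S a: FOLLOW(S) ⊇ FIRST(a) = {a}; new: +{a}
  S→b A: FOLLOW(A) ⊇ FOLLOW(S) ⊇ {$,a}; new: +{$,a}
  S: {$,a}  A: {$,a}
pass 2: (stable)
  S: {$,a}  A: {$,a}

FOLLOW(S) = ["$", "a"]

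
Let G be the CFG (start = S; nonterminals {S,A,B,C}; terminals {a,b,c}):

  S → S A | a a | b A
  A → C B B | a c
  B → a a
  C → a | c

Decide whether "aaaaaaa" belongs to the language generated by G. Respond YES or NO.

CNF form of G:
  S -> S A | T0 T0 | T2 A
  A -> C X3 | T0 T1
  B -> T0 T0
  C -> a | c
  T0 -> a
  T1 -> c
  T2 -> b
  X3 -> B B

Fill CYK table bottom-up:
  T[0,0] 'a' = {C,T0}  orig:{C}
  T[1,1] 'a' = {C,T0}  orig:{C}
  T[2,2] 'a' = {C,T0}  orig:{C}
  T[3,3] 'a' = {C,T0}  orig:{C}
  T[4,4] 'a' = {C,T0}  orig:{C}
  T[5,5] 'a' = {C,T0}  orig:{C}
  T[6,6] 'a' = {C,T0}  orig:{C}
  T[0,1] 'aa' = {B,S}
  T[1,2] 'aa' = {B,S}
  T[2,3] 'aa' = {B,S}
  T[3,4] 'aa' = {B,S}
  T[4,5] 'aa' = {B,S}
  T[5,6] 'aa' = {B,S}
  T[0,2] 'aaa' = ∅
  T[1,3] 'aaa' = ∅
  T[2,4] 'aaa' = ∅
  T[3,5] 'aaa' = ∅
  T[4,6] 'aaa' = ∅
  T[0,3] 'aaaa' = {X3}  orig:{}
  T[1,4] 'aaaa' = {X3}  orig:{}
  T[2,5] 'aaaa' = {X3}  orig:{}
  T[3,6] 'aaaa' = {X3}  orig:{}
  T[0,4] 'aaaaa' = {A}
  T[1,5] 'aaaaa' = {A}
  T[2,6] 'aaaaa' = {A}
  T[0,5] 'aaaaaa' = ∅
  T[1,6] 'aaaaaa' = ∅
  T[0,6] 'aaaaaaa' = {S}

S ∈ T[0,6] ⇒ YES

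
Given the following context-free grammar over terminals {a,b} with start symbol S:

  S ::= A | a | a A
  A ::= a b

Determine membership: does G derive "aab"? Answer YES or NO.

CNF form of G:
  S -> T0 A | T0 T1 | a
  A -> T0 T1
  T0 -> a
  T1 -> b

CYK table (by increasing span):
  cell(0,0) a: {S,T0}  orig:{S}
  cell(1,1) a: {S,T0}  orig:{S}
  cell(2,2) b: {T1}  orig:{}
  cell(0,1) aa: ∅
  cell(1,2) ab: {A,S}
  cell(0,2) aab: {S}

S ∈ T[0,2] ⇒ YES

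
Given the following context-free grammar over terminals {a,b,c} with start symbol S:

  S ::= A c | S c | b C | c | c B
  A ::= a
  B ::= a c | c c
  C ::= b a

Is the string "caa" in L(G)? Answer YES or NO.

CNF form of G:
  S -> A T1 | S T1 | T1 B | T2 C | c
  A -> a
  B -> T0 T1 | T1 T1
  C -> T2 T0
  T0 -> a
  T1 -> c
  T2 -> b

CYK fill:
  cell(0,0) c: {S,T1}  orig:{S}
  cell(1,1) a: {A,T0}  orig:{A}
  cell(2,2) a: {A,T0}  orig:{A}
  cell(0,1) ca: ∅
  cell(1,2) aa: ∅
  cell(0,2) caa: ∅

S ∉ T[0,2] ⇒ NO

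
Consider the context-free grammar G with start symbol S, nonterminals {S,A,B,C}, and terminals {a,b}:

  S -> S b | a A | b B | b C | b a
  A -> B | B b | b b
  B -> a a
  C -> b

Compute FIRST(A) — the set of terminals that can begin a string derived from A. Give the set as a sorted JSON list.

Compute FIRST by fixpoint:
pass 1:
  A via A→b b: +{b}
  B via B→a a: +{a}
  C via C→b: +{b}
  S via S→a A: +{a}
  S via S→b B: +{b}
  FIRST(S)={a,b}  FIRST(A)={b}  FIRST(B)={a}  FIRST(C)={b}
pass 2:
  A via A→B: +{a}
  FIRST(S)={a,b}  FIRST(A)={a,b}  FIRST(B)={a}  FIRST(C)={b}
pass 3: (stable)
  FIRST(S)={a,b}  FIRST(A)={a,b}  FIRST(B)={a}  FIRST(C)={b}

FIRST(A) = ["a", "b"]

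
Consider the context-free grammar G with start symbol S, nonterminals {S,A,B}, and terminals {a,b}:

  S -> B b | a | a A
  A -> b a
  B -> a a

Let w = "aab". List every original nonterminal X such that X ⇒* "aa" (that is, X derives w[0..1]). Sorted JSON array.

Convert to CNF:
  S -> B T0 | T1 A | a
  A -> T0 T1
  B -> T1 T1
  T0 -> b
  T1 -> a

CYK fill, restricted to cells inside w[0..1]:
  cell(0,0) a: {S,T1}  orig:{S}
  cell(1,1) a: {S,T1}  orig:{S}
  cell(0,1) aa: {B}

Original NTs in T[0,1] deriving "aa": ["B"]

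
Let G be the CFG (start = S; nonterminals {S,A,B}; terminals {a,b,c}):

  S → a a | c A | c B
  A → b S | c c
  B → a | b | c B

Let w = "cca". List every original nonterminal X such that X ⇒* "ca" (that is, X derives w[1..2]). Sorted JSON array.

Convert to CNF:
  S -> T1 A | T1 B | T2 T2
  A -> T0 S | T1 T1
  B -> T1 B | a | b
  T0 -> b
  T1 -> c
  T2 -> a

Fill CYK table bottom-up (cells [i..j] with 1 ≤ i ≤ j ≤ 2 only):
  cell(1,1) c: {T1}  orig:{}
  cell(2,2) a: {B,T2}  orig:{B}
  cell(1,2) ca: {B,S}

Original NTs in T[1,2] deriving "ca": ["B", "S"]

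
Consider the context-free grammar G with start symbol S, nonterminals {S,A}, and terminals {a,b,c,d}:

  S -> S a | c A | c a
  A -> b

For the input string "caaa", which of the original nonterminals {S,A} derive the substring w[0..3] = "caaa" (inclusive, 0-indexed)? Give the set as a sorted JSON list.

Convert to CNF:
  S -> S T0 | T1 A | T1 T0
  A -> b
  T0 -> a
  T1 -> c

CYK table (by increasing span) — only the sub-triangle for w[0..3]:
  T[0,0] 'c' = {T1}  orig:{}
  T[1,1] 'a' = {T0}  orig:{}
  T[2,2] 'a' = {T0}  orig:{}
  T[3,3] 'a' = {T0}  orig:{}
  T[0,1] 'ca' = {S}
  T[1,2] 'aa' = ∅
  T[2,3] 'aa' = ∅
  T[0,2] 'caa' = {S}
  T[1,3] 'aaa' = ∅
  T[0,3] 'caaa' = {S}

Original NTs in T[0,3] deriving "caaa": ["S"]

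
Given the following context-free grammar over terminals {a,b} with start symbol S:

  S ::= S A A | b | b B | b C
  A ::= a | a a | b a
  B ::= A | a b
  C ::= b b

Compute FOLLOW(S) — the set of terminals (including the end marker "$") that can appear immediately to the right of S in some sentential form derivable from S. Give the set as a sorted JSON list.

FIRST sets, iterate to fixpoint:
round 1:
  A via A→a: +{a}
  A via A→b a: +{b}
  B via B→A: +{a,b}
  C via C→b b: +{b}
  S via S→b: +{b}
  FIRST[S]={b}  FIRST[A]={a,b}  FIRST[B]={a,b}  FIRST[C]={b}
round 2: — fixpoint
  FIRST[S]={b}  FIRST[A]={a,b}  FIRST[B]={a,b}  FIRST[C]={b}

FOLLOW sets:
seed FOLLOW(S) with $
iter 1:
  S→S A A: FOLLOW(S) ⊇ FIRST(A) = {a,b}; new: +{a,b}
  S→S A A: FOLLOW(A) ⊇ FIRST(A) = {a,b}; new: +{a,b}
  S→S A A: FOLLOW(A) ⊇ FOLLOW(S) ⊇ {$,a,b}; new: +{$}
  S→b B: FOLLOW(B) ⊇ FOLLOW(S) ⊇ {$,a,b}; new: +{$,a,b}
  S→b C: FOLLOW(C) ⊇ FOLLOW(S) ⊇ {$,a,b}; new: +{$,a,b}
  S: {$,a,b}  A: {$,a,b}  B: {$,a,b}  C: {$,a,b}
iter 2: — fixpoint
  S: {$,a,b}  A: {$,a,b}  B: {$,a,b}  C: {$,a,b}

FOLLOW(S) = ["$", "a", "b"]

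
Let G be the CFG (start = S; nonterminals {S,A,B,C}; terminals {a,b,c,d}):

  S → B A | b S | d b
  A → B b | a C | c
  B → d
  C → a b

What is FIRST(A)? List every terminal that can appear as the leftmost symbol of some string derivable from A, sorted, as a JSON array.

FIRST sets, iterate to fixpoint:
[1]
  A via A→a C: +{a}
  A via A→c: +{c}
  B via B→d: +{d}
  C via C→a b: +{a}
  S via S→B A: +{d}
  S via S→b S: +{b}
  FIRST(S)={b,d}  FIRST(A)={a,c}  FIRST(B)={d}  FIRST(C)={a}
[2]
  A via A→B b: +{d}
  FIRST(S)={b,d}  FIRST(A)={a,c,d}  FIRST(B)={d}  FIRST(C)={a}
[3] (no change)
  FIRST(S)={b,d}  FIRST(A)={a,c,d}  FIRST(B)={d}  FIRST(C)={a}

FIRST(A) = ["a", "c", "d"]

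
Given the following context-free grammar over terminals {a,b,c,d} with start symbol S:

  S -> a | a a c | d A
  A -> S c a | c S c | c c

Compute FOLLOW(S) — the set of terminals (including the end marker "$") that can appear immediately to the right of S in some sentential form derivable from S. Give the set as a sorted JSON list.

Compute FIRST by fixpoint:
iter 1:
  A via A→c S c: +{c}
  S via S→a: +{a}
  S via S→d A: +{d}
  FIRST[S]={a,d}  FIRST[A]={c}
iter 2:
  A via A→S c a: +{a,d}
  FIRST[S]={a,d}  FIRST[A]={a,c,d}
iter 3: (no change)
  FIRST[S]={a,d}  FIRST[A]={a,c,d}

Compute FOLLOW by fixpoint:
initialize: $ ∈ FOLLOW(S)
pass 1:
  A→S c a: FOLLOW(S) ⊇ FIRST(c) = {c}; new: +{c}
  S→d A: FOLLOW(A) ⊇ FOLLOW(S) ⊇ {$,c}; new: +{$,c}
  FOLLOW[S]={$,c}  FOLLOW[A]={$,c}
pass 2: (stable)
  FOLLOW[S]={$,c}  FOLLOW[A]={$,c}

FOLLOW(S) = ["$", "c"]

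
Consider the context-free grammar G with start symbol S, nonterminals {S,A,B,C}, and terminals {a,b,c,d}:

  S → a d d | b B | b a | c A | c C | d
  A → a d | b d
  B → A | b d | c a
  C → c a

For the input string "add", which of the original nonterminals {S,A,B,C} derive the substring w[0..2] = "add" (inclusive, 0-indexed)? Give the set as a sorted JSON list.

Convert to CNF:
  S -> T0 X4 | T2 B | T2 T0 | T3 A | T3 C | d
  A -> T0 T1 | T2 T1
  B -> T0 T1 | T2 T1 | T3 T0
  C -> T3 T0
  T0 -> a
  T1 -> d
  T2 -> b
  T3 -> c
  X4 -> T1 T1

CYK fill (cells [i..j] with 0 ≤ i ≤ j ≤ 2 only):
  cell(0,0) a: {T0}  orig:{}
  cell(1,1) d: {S,T1}  orig:{S}
  cell(2,2) d: {S,T1}  orig:{S}
  cell(0,1) ad: {A,B}
  cell(1,2) dd: {X4}  orig:{}
  cell(0,2) add: {S}

Original NTs in T[0,2] deriving "add": ["S"]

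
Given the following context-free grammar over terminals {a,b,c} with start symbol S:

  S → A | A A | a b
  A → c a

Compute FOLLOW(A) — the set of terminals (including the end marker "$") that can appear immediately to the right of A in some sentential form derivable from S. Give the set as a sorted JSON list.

FIRST sets, iterate to fixpoint:
iter 1:
  A via A→c a: +{c}
  S via S→A: +{c}
  S via S→a b: +{a}
  FIRST[S]={a,c}  FIRST[A]={c}
iter 2: done
  FIRST[S]={a,c}  FIRST[A]={c}

FOLLOW iteration:
initialize: $ ∈ FOLLOW(S)
round 1:
  S→A: FOLLOW(A) ⊇ FOLLOW(S) ⊇ {$}; new: +{$}
  S→A A: FOLLOW(A) ⊇ FIRST(A) = {c}; new: +{c}
  S: {$}  A: {$,c}
round 2: — fixpoint
  S: {$}  A: {$,c}

FOLLOW(A) = ["$", "c"]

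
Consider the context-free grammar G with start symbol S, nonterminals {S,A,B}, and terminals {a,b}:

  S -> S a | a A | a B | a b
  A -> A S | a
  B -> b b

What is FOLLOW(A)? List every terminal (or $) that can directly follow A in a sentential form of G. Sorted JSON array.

Compute FIRST by fixpoint:
pass 1:
  A via A→a: +{a}
  B via B→b b: +{b}
  S via S→a A: +{a}
  S: {a}  A: {a}  B: {b}
pass 2: — fixpoint
  S: {a}  A: {a}  B: {b}

FOLLOW iteration:
initialize: $ ∈ FOLLOW(S)
[1]
  A→A S: FOLLOW(A) ⊇ FIRST(S) = {a}; new: +{a}
  A→A S: FOLLOW(S) ⊇ FOLLOW(A) ⊇ {a}; new: +{a}
  S→a A: FOLLOW(A) ⊇ FOLLOW(S) ⊇ {$,a}; new: +{$}
  S→a B: FOLLOW(B) ⊇ FOLLOW(S) ⊇ {$,a}; new: +{$,a}
  FOLLOW[S]={$,a}  FOLLOW[A]={$,a}  FOLLOW[B]={$,a}
[2] (no change)
  FOLLOW[S]={$,a}  FOLLOW[A]={$,a}  FOLLOW[B]={$,a}

FOLLOW(A) = ["$", "a"]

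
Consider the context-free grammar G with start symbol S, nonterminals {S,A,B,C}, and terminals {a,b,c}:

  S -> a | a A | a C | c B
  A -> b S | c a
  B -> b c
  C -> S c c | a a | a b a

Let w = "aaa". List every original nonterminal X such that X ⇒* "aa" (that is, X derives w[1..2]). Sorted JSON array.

Convert to CNF:
  S -> T1 B | T2 A | T2 C | a
  A -> T0 S | T1 T2
  B -> T0 T1
  C -> S X3 | T2 T2 | T2 X4
  T0 -> b
  T1 -> c
  T2 -> a
  X3 -> T1 T1
  X4 -> T0 T2

CYK table (by increasing span), restricted to cells inside w[1..2]:
  [1..1]={S,T2}  "a"  orig:{S}
  [2..2]={S,T2}  "a"  orig:{S}
  [1..2]={C}  "aa"

Original NTs in T[1,2] deriving "aa": ["C"]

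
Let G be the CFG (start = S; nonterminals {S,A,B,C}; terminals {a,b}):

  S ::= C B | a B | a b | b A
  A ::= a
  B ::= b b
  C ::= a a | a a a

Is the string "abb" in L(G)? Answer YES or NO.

Convert to CNF:
  S -> C B | T0 A | T1 B | T1 T0
  A -> a
  B -> T0 T0
  C -> T1 T1 | T1 X2
  T0 -> b
  T1 -> a
  X2 -> T1 T1

Fill CYK table bottom-up:
  T[0,0] 'a' = {A,T1}  orig:{A}
  T[1,1] 'b' = {T0}  orig:{}
  T[2,2] 'b' = {T0}  orig:{}
  T[0,1] 'ab' = {S}
  T[1,2] 'bb' = {B}
  T[0,2] 'abb' = {S}

S ∈ T[0,2] ⇒ YES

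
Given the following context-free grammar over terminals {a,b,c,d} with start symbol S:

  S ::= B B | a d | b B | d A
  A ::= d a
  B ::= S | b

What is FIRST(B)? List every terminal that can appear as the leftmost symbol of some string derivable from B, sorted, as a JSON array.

Compute FIRST by fixpoint:
iter 1:
  A via A→d a: +{d}
  B via B→b: +{b}
  S via S→B B: +{b}
  S via S→a d: +{a}
  S via S→d A: +{d}
  S: {a,b,d}  A: {d}  B: {b}
iter 2:
  B via B→S: +{a,d}
  S: {a,b,d}  A: {d}  B: {a,b,d}
iter 3: done
  S: {a,b,d}  A: {d}  B: {a,b,d}

FIRST(B) = ["a", "b", "d"]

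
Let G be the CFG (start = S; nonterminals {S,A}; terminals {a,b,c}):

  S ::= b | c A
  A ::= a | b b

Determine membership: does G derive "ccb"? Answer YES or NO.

Convert to CNF:
  S -> T1 A | b
  A -> T0 T0 | a
  T0 -> b
  T1 -> c

CYK table (by increasing span):
  T[0,0] 'c' = {T1}  orig:{}
  T[1,1] 'c' = {T1}  orig:{}
  T[2,2] 'b' = {S,T0}  orig:{S}
  T[0,1] 'cc' = ∅
  T[1,2] 'cb' = ∅
  T[0,2] 'ccb' = ∅

S ∉ T[0,2] ⇒ NO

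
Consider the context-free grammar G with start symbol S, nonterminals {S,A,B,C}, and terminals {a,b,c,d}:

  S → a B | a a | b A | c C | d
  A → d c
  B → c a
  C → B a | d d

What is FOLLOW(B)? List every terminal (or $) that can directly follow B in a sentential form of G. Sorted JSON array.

Compute FIRST by fixpoint:
[1]
  A via A→d c: +{d}
  B via B→c a: +{c}
  C via C→B a: +{c}
  C via C→d d: +{d}
  S via S→a B: +{a}
  S via S→b A: +{b}
  S via S→c C: +{c}
  S via S→d: +{d}
  S: {a,b,c,d}  A: {d}  B: {c}  C: {c,d}
[2] (no change)
  S: {a,b,c,d}  A: {d}  B: {c}  C: {c,d}

FOLLOW sets:
initialize: $ ∈ FOLLOW(S)
pass 1:
  C→B a: FOLLOW(B) ⊇ FIRST(a) = {a}; new: +{a}
  S→a B: FOLLOW(B) ⊇ FOLLOW(S) ⊇ {$}; new: +{$}
  S→b A: FOLLOW(A) ⊇ FOLLOW(S) ⊇ {$}; new: +{$}
  S→c C: FOLLOW(C) ⊇ FOLLOW(S) ⊇ {$}; new: +{$}
  FOLLOW(S)={$}  FOLLOW(A)={$}  FOLLOW(B)={$,a}  FOLLOW(C)={$}
pass 2: (no change)
  FOLLOW(S)={$}  FOLLOW(A)={$}  FOLLOW(B)={$,a}  FOLLOW(C)={$}

FOLLOW(B) = ["$", "a"]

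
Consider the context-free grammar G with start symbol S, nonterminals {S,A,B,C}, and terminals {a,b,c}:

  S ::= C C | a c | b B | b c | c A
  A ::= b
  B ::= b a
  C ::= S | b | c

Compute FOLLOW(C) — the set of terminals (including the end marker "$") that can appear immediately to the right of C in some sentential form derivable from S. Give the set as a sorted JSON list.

FIRST sets, iterate to fixpoint:
iter 1:
  A via A→b: +{b}
  B via B→b a: +{b}
  C via C→b: +{b}
  C via C→c: +{c}
  S via S→C C: +{b,c}
  S via S→a c: +{a}
  S: {a,b,c}  A: {b}  B: {b}  C: {b,c}
iter 2:
  C via C→S: +{a}
  S: {a,b,c}  A: {b}  B: {b}  C: {a,b,c}
iter 3: (stable)
  S: {a,b,c}  A: {b}  B: {b}  C: {a,b,c}

Compute FOLLOW by fixpoint:
initialize: $ ∈ FOLLOW(S)
[1]
  S→C C: FOLLOW(C) ⊇ FIRST(C) = {a,b,c}; new: +{a,b,c}
  S→C C: FOLLOW(C) ⊇ FOLLOW(S) ⊇ {$}; new: +{$}
  S→b B: FOLLOW(B) ⊇ FOLLOW(S) ⊇ {$}; new: +{$}
  S→c A: FOLLOW(A) ⊇ FOLLOW(S) ⊇ {$}; new: +{$}
  FOLLOW(S)={$}  FOLLOW(A)={$}  FOLLOW(B)={$}  FOLLOW(C)={$,a,b,c}
[2]
  C→S: FOLLOW(S) ⊇ FOLLOW(C) ⊇ {$,a,b,c}; new: +{a,b,c}
  S→b B: FOLLOW(B) ⊇ FOLLOW(S) ⊇ {$,a,b,c}; new: +{a,b,c}
  S→c A: FOLLOW(A) ⊇ FOLLOW(S) ⊇ {$,a,b,c}; new: +{a,b,c}
  FOLLOW(S)={$,a,b,c}  FOLLOW(A)={$,a,b,c}  FOLLOW(B)={$,a,b,c}  FOLLOW(C)={$,a,b,c}
[3] done
  FOLLOW(S)={$,a,b,c}  FOLLOW(A)={$,a,b,c}  FOLLOW(B)={$,a,b,c}  FOLLOW(C)={$,a,b,c}

FOLLOW(C) = ["$", "a", "b", "c"]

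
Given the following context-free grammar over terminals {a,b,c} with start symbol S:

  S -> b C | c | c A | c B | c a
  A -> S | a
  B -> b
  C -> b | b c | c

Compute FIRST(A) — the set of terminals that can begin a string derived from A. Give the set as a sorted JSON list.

FIRST iteration:
round 1:
  A via A→a: +{a}
  B via B→b: +{b}
  C via C→b: +{b}
  C via C→c: +{c}
  S via S→b C: +{b}
  S via S→c: +{c}
  S: {b,c}  A: {a}  B: {b}  C: {b,c}
round 2:
  A via A→S: +{b,c}
  S: {b,c}  A: {a,b,c}  B: {b}  C: {b,c}
round 3: (stable)
  S: {b,c}  A: {a,b,c}  B: {b}  C: {b,c}

FIRST(A) = ["a", "b", "c"]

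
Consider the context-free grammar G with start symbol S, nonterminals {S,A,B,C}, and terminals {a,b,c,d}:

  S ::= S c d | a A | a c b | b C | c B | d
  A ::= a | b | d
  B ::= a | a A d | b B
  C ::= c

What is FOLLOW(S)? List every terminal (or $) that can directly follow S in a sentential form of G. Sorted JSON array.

FIRST iteration:
iter 1:
  A via A→a: +{a}
  A via A→b: +{b}
  A via A→d: +{d}
  B via B→a: +{a}
  B via B→b B: +{b}
  C via C→c: +{c}
  S via S→a A: +{a}
  S via S→b C: +{b}
  S via S→c B: +{c}
  S via S→d: +{d}
  FIRST[S]={a,b,c,d}  FIRST[A]={a,b,d}  FIRST[B]={a,b}  FIRST[C]={c}
iter 2: — fixpoint
  FIRST[S]={a,b,c,d}  FIRST[A]={a,b,d}  FIRST[B]={a,b}  FIRST[C]={c}

FOLLOW sets:
seed FOLLOW(S) with $
pass 1:
  B→a A d: FOLLOW(A) ⊇ FIRST(d) = {d}; new: +{d}
  S→S c d: FOLLOW(S) ⊇ FIRST(c) = {c}; new: +{c}
  S→a A: FOLLOW(A) ⊇ FOLLOW(S) ⊇ {$,c}; new: +{$,c}
  S→b C: FOLLOW(C) ⊇ FOLLOW(S) ⊇ {$,c}; new: +{$,c}
  S→c B: FOLLOW(B) ⊇ FOLLOW(S) ⊇ {$,c}; new: +{$,c}
  S: {$,c}  A: {$,c,d}  B: {$,c}  C: {$,c}
pass 2: — fixpoint
  S: {$,c}  A: {$,c,d}  B: {$,c}  C: {$,c}

FOLLOW(S) = ["$", "c"]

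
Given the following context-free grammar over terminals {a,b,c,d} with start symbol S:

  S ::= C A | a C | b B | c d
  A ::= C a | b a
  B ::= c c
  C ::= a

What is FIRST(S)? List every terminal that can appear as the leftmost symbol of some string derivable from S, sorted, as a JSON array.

Compute FIRST by fixpoint:
round 1:
  A via A→b a: +{b}
  B via B→c c: +{c}
  C via C→a: +{a}
  S via S→C A: +{a}
  S via S→b B: +{b}
  S via S→c d: +{c}
  FIRST(S)={a,b,c}  FIRST(A)={b}  FIRST(B)={c}  FIRST(C)={a}
round 2:
  A via A→C a: +{a}
  FIRST(S)={a,b,c}  FIRST(A)={a,b}  FIRST(B)={c}  FIRST(C)={a}
round 3: done
  FIRST(S)={a,b,c}  FIRST(A)={a,b}  FIRST(B)={c}  FIRST(C)={a}

FIRST(S) = ["a", "b", "c"]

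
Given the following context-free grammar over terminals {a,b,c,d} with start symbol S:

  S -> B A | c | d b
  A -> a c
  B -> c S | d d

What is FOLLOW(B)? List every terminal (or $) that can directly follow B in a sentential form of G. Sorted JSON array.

Compute FIRST by fixpoint:
round 1:
  A via A→a c: +{a}
  B via B→c S: +{c}
  B via B→d d: +{d}
  S via S→B A: +{c,d}
  S: {c,d}  A: {a}  B: {c,d}
round 2: done
  S: {c,d}  A: {a}  B: {c,d}

FOLLOW sets:
seed FOLLOW(S) with $
[1]
  S→B A: FOLLOW(B) ⊇ FIRST(A) = {a}; new: +{a}
  S→B A: FOLLOW(A) ⊇ FOLLOW(S) ⊇ {$}; new: +{$}
  FOLLOW(S)={$}  FOLLOW(A)={$}  FOLLOW(B)={a}
[2]
  B→c S: FOLLOW(S) ⊇ FOLLOW(B) ⊇ {a}; new: +{a}
  S→B A: FOLLOW(A) ⊇ FOLLOW(S) ⊇ {$,a}; new: +{a}
  FOLLOW(S)={$,a}  FOLLOW(A)={$,a}  FOLLOW(B)={a}
[3] done
  FOLLOW(S)={$,a}  FOLLOW(A)={$,a}  FOLLOW(B)={a}

FOLLOW(B) = ["a"]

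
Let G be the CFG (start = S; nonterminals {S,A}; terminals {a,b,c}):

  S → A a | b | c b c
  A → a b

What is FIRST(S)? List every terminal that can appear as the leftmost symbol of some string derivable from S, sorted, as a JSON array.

Compute FIRST by fixpoint:
round 1:
  A via A→a b: +{a}
  S via S→A a: +{a}
  S via S→b: +{b}
  S via S→c b c: +{c}
  FIRST(S)={a,b,c}  FIRST(A)={a}
round 2: — fixpoint
  FIRST(S)={a,b,c}  FIRST(A)={a}

FIRST(S) = ["a", "b", "c"]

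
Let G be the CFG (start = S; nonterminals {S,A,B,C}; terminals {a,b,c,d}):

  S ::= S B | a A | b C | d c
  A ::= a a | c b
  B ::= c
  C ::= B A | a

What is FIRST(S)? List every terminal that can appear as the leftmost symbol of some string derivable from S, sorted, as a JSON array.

FIRST sets, iterate to fixpoint:
[1]
  A via A→a a: +{a}
  A via A→c b: +{c}
  B via B→c: +{c}
  C via C→B A: +{c}
  C via C→a: +{a}
  S via S→a A: +{a}
  S via S→b C: +{b}
  S via S→d c: +{d}
  S: {a,b,d}  A: {a,c}  B: {c}  C: {a,c}
[2] (stable)
  S: {a,b,d}  A: {a,c}  B: {c}  C: {a,c}

FIRST(S) = ["a", "b", "d"]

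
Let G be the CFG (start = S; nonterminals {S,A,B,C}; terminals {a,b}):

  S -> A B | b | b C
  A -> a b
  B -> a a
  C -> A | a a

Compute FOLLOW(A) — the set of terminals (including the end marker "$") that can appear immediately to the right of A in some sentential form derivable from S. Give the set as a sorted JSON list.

Compute FIRST by fixpoint:
[1]
  A via A→a b: +{a}
  B via B→a a: +{a}
  C via C→A: +{a}
  S via S→A B: +{a}
  S via S→b: +{b}
  FIRST(S)={a,b}  FIRST(A)={a}  FIRST(B)={a}  FIRST(C)={a}
[2] (no change)
  FIRST(S)={a,b}  FIRST(A)={a}  FIRST(B)={a}  FIRST(C)={a}

Compute FOLLOW by fixpoint:
seed FOLLOW(S) with $
iter 1:
  S→A B: FOLLOW(A) ⊇ FIRST(B) = {a}; new: +{a}
  S→A B: FOLLOW(B) ⊇ FOLLOW(S) ⊇ {$}; new: +{$}
  S→b C: FOLLOW(C) ⊇ FOLLOW(S) ⊇ {$}; new: +{$}
  FOLLOW[S]={$}  FOLLOW[A]={a}  FOLLOW[B]={$}  FOLLOW[C]={$}
iter 2:
  C→A: FOLLOW(A) ⊇ FOLLOW(C) ⊇ {$}; new: +{$}
  FOLLOW[S]={$}  FOLLOW[A]={$,a}  FOLLOW[B]={$}  FOLLOW[C]={$}
iter 3: (stable)
  FOLLOW[S]={$}  FOLLOW[A]={$,a}  FOLLOW[B]={$}  FOLLOW[C]={$}

FOLLOW(A) = ["$", "a"]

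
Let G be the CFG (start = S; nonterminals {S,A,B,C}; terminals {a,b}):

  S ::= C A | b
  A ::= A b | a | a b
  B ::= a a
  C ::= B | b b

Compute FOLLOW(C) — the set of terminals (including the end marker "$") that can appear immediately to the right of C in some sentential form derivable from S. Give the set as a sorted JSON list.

Compute FIRST by fixpoint:
round 1:
  A via A→a: +{a}
  B via B→a a: +{a}
  C via C→B: +{a}
  C via C→b b: +{b}
  S via S→C A: +{a,b}
  S: {a,b}  A: {a}  B: {a}  C: {a,b}
round 2: (stable)
  S: {a,b}  A: {a}  B: {a}  C: {a,b}

FOLLOW sets:
initialize: $ ∈ FOLLOW(S)
[1]
  A→A b: FOLLOW(A) ⊇ FIRST(b) = {b}; new: +{b}
  S→C A: FOLLOW(C) ⊇ FIRST(A) = {a}; new: +{a}
  S→C A: FOLLOW(A) ⊇ FOLLOW(S) ⊇ {$}; new: +{$}
  S: {$}  A: {$,b}  B: {}  C: {a}
[2]
  C→B: FOLLOW(B) ⊇ FOLLOW(C) ⊇ {a}; new: +{a}
  S: {$}  A: {$,b}  B: {a}  C: {a}
[3] — fixpoint
  S: {$}  A: {$,b}  B: {a}  C: {a}

FOLLOW(C) = ["a"]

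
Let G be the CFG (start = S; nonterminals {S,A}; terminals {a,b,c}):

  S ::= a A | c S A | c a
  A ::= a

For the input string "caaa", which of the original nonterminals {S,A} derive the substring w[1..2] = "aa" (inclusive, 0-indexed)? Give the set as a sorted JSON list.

Convert to CNF:
  S -> T0 A | T1 T0 | T1 X2
  A -> a
  T0 -> a
  T1 -> c
  X2 -> S A

Fill CYK table bottom-up — only the sub-triangle for w[1..2]:
  cell(1,1) a: {A,T0}  orig:{A}
  cell(2,2) a: {A,T0}  orig:{A}
  cell(1,2) aa: {S}

Original NTs in T[1,2] deriving "aa": ["S"]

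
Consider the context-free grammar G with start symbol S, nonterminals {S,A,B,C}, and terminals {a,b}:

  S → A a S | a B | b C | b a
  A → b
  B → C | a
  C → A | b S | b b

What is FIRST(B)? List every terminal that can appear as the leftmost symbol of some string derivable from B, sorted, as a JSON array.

Compute FIRST by fixpoint:
pass 1:
  A via A→b: +{b}
  B via B→a: +{a}
  C via C→A: +{b}
  S via S→A a S: +{b}
  S via S→a B: +{a}
  FIRST[S]={a,b}  FIRST[A]={b}  FIRST[B]={a}  FIRST[C]={b}
pass 2:
  B via B→C: +{b}
  FIRST[S]={a,b}  FIRST[A]={b}  FIRST[B]={a,b}  FIRST[C]={b}
pass 3: (no change)
  FIRST[S]={a,b}  FIRST[A]={b}  FIRST[B]={a,b}  FIRST[C]={b}

FIRST(B) = ["a", "b"]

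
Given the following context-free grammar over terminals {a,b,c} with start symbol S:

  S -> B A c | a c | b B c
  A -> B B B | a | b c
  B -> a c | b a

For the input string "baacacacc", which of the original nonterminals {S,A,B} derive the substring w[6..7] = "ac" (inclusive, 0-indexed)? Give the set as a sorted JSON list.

CNF form of G:
  S -> B X4 | T0 X5 | T2 T1
  A -> B X3 | T0 T1 | a
  B -> T0 T2 | T2 T1
  T0 -> b
  T1 -> c
  T2 -> a
  X3 -> B B
  X4 -> A T1
  X5 -> B T1

CYK table (by increasing span) — only the sub-triangle for w[6..7]:
  cell(6,6) a: {A,T2}  orig:{A}
  cell(7,7) c: {T1}  orig:{}
  cell(6,7) ac: {B,S,X4}  orig:{B,S}

Original NTs in T[6,7] deriving "ac": ["B", "S"]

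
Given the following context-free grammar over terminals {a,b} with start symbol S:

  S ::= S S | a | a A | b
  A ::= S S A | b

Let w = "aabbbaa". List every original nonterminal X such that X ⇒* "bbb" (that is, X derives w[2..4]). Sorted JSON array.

Convert to CNF:
  S -> S S | T0 A | a | b
  A -> S X1 | b
  T0 -> a
  X1 -> S A

CYK table (by increasing span), restricted to cells inside w[2..4]:
  [2..2]={A,S}  "b"
  [3..3]={A,S}  "b"
  [4..4]={A,S}  "b"
  [2..3]={S,X1}  "bb"  orig:{S}
  [3..4]={S,X1}  "bb"  orig:{S}
  [2..4]={A,S,X1}  "bbb"  orig:{A,S}

Original NTs in T[2,4] deriving "bbb": ["A", "S"]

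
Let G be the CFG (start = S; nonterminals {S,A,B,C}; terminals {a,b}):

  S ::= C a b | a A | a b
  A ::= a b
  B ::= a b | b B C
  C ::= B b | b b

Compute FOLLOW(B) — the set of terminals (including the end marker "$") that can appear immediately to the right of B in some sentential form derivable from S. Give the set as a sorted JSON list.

FIRST sets, iterate to fixpoint:
pass 1:
  A via A→a b: +{a}
  B via B→a b: +{a}
  B via B→b B C: +{b}
  C via C→B b: +{a,b}
  S via S→C a b: +{a,b}
  FIRST[S]={a,b}  FIRST[A]={a}  FIRST[B]={a,b}  FIRST[C]={a,b}
pass 2: — fixpoint
  FIRST[S]={a,b}  FIRST[A]={a}  FIRST[B]={a,b}  FIRST[C]={a,b}

FOLLOW sets:
FOLLOW(S) := {$}
round 1:
  B→b B C: FOLLOW(B) ⊇ FIRST(C) = {a,b}; new: +{a,b}
  B→b B C: FOLLOW(C) ⊇ FOLLOW(B) ⊇ {a,b}; new: +{a,b}
  S→a A: FOLLOW(A) ⊇ FOLLOW(S) ⊇ {$}; new: +{$}
  FOLLOW(S)={$}  FOLLOW(A)={$}  FOLLOW(B)={a,b}  FOLLOW(C)={a,b}
round 2: — fixpoint
  FOLLOW(S)={$}  FOLLOW(A)={$}  FOLLOW(B)={a,b}  FOLLOW(C)={a,b}

FOLLOW(B) = ["a", "b"]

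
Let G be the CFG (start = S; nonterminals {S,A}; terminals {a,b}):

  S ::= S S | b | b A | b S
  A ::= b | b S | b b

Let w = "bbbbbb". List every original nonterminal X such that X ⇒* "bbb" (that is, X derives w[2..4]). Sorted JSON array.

Convert to CNF:
  S -> S S | T0 A | T0 S | b
  A -> T0 S | T0 T0 | b
  T0 -> b

CYK fill, restricted to cells inside w[2..4]:
  [2..2]={A,S,T0}  "b"  orig:{A,S}
  [3..3]={A,S,T0}  "b"  orig:{A,S}
  [4..4]={A,S,T0}  "b"  orig:{A,S}
  [2..3]={A,S}  "bb"
  [3..4]={A,S}  "bb"
  [2..4]={A,S}  "bbb"

Original NTs in T[2,4] deriving "bbb": ["A", "S"]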